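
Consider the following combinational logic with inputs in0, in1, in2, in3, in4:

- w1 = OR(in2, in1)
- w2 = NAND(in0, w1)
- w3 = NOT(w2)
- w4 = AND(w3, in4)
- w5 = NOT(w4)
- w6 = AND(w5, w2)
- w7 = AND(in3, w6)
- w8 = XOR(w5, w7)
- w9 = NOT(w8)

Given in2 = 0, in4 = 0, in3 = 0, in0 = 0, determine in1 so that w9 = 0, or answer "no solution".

in1=1

Check with in2 = 0, in4 = 0, in3 = 0, in0 = 0 and in1=1:
w1 = OR(in2, in1) = OR(0, 1) = 1
w2 = NAND(in0, w1) = NAND(0, 1) = 1
w3 = NOT(w2) = NOT 1 = 0
w4 = AND(w3, in4) = AND(0, 0) = 0
w5 = NOT(w4) = NOT 0 = 1
w6 = AND(w5, w2) = AND(1, 1) = 1
w7 = AND(in3, w6) = AND(0, 1) = 0
w8 = XOR(w5, w7) = XOR(1, 0) = 1
w9 = NOT(w8) = NOT 1 = 0
So w9 = 0.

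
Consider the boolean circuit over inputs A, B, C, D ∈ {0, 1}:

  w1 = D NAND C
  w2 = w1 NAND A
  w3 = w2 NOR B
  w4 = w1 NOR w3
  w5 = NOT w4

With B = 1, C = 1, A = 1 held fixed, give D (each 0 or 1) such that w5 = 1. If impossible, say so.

w5 = NOT w4 must be 1, so w4 = 0.
Check with B = 1, C = 1, A = 1 and D=0:
w1 = D NAND C = 0 NAND 1 = 1
w2 = w1 NAND A = 1 NAND 1 = 0
w3 = w2 NOR B = 0 NOR 1 = 0
w4 = w1 NOR w3 = 1 NOR 0 = 0
w5 = NOT w4 = NOT 0 = 1
So w5 = 1.

D=0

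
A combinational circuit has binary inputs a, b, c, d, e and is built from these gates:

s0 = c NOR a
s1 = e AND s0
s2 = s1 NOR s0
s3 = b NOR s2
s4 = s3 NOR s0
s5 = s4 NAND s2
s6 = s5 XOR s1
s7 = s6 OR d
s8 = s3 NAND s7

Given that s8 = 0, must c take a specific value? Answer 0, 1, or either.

s8 = s3 NAND s7 must be 0, so both s3 = 1 and s7 = 1.
Every assignment with s8 = 0 has c = 0; there are 3 such assignment(s).
  a=0, b=0, c=0, d=0, e=0
  a=0, b=0, c=0, d=1, e=0
  a=0, b=0, c=0, d=1, e=1

0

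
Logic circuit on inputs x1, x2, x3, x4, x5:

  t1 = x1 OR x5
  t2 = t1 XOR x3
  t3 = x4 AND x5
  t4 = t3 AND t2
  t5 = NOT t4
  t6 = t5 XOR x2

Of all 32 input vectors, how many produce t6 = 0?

t6 = t5 XOR x2 must be 0, so t5 and x2 are equal.
Enumerating the 32 input combinations, 16 give t6 = 0 and 16 give t6 = 1.

16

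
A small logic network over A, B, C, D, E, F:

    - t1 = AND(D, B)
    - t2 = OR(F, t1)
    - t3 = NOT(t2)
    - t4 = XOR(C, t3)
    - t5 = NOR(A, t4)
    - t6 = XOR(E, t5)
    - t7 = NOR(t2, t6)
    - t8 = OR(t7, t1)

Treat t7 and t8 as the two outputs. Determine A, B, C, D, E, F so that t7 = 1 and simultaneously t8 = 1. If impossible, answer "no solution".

Check with A=1, B=0, C=0, D=0, E=0, F=0:
t1 = AND(D, B) = AND(0, 0) = 0
t2 = OR(F, t1) = OR(0, 0) = 0
t3 = NOT(t2) = NOT 0 = 1
t4 = XOR(C, t3) = XOR(0, 1) = 1
t5 = NOR(A, t4) = NOR(1, 1) = 0
t6 = XOR(E, t5) = XOR(0, 0) = 0
t7 = NOR(t2, t6) = NOR(0, 0) = 1
t8 = OR(t7, t1) = OR(1, 0) = 1
So t7 = 1 and t8 = 1.

A=1, B=0, C=0, D=0, E=0, F=0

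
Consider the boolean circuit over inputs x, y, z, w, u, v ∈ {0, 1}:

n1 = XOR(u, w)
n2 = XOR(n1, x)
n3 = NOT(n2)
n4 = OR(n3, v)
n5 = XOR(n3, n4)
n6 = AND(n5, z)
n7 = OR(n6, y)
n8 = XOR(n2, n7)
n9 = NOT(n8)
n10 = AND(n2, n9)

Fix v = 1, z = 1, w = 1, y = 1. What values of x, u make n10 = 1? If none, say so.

Check with v = 1, z = 1, w = 1, y = 1 and x=0, u=0:
n1 = XOR(u, w) = XOR(0, 1) = 1
n2 = XOR(n1, x) = XOR(1, 0) = 1
n3 = NOT(n2) = NOT 1 = 0
n4 = OR(n3, v) = OR(0, 1) = 1
n5 = XOR(n3, n4) = XOR(0, 1) = 1
n6 = AND(n5, z) = AND(1, 1) = 1
n7 = OR(n6, y) = OR(1, 1) = 1
n8 = XOR(n2, n7) = XOR(1, 1) = 0
n9 = NOT(n8) = NOT 0 = 1
n10 = AND(n2, n9) = AND(1, 1) = 1
So n10 = 1.

x=0 u=0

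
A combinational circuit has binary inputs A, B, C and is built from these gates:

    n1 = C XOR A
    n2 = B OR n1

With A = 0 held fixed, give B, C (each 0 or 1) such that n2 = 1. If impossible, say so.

n2 = B OR n1 must be 1, so at least one of B, n1 is 1.
Check with A = 0 and B=0, C=1:
n1 = C XOR A = 1 XOR 0 = 1
n2 = B OR n1 = 0 OR 1 = 1
So n2 = 1.

B=0, C=1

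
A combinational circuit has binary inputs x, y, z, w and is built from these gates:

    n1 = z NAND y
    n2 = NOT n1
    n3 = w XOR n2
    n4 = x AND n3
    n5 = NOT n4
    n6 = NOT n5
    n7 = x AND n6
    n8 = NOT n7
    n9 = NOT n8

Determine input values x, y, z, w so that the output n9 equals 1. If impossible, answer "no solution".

Check with x=1, y=1, z=1, w=0:
n1 = z NAND y = 1 NAND 1 = 0
n2 = NOT n1 = NOT 0 = 1
n3 = w XOR n2 = 0 XOR 1 = 1
n4 = x AND n3 = 1 AND 1 = 1
n5 = NOT n4 = NOT 1 = 0
n6 = NOT n5 = NOT 0 = 1
n7 = x AND n6 = 1 AND 1 = 1
n8 = NOT n7 = NOT 1 = 0
n9 = NOT n8 = NOT 0 = 1
So n9 = 1 as required.

x=1, y=1, z=1, w=0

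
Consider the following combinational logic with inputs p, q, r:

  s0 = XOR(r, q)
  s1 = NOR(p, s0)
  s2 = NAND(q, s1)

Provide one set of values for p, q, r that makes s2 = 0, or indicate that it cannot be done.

Check with p=0 q=1 r=1:
s0 = XOR(r, q) = XOR(1, 1) = 0
s1 = NOR(p, s0) = NOR(0, 0) = 1
s2 = NAND(q, s1) = NAND(1, 1) = 0
So s2 = 0 as required.

p=0 q=1 r=1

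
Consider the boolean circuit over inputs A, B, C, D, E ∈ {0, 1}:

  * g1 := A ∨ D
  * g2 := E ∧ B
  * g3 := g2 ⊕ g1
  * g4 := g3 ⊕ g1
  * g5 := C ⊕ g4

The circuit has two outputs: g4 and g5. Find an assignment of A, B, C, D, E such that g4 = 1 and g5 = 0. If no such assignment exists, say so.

A=1, B=1, C=1, D=0, E=1

Check with A=1, B=1, C=1, D=0, E=1:
g1 = A ∨ D = 1 ∨ 0 = 1
g2 = E ∧ B = 1 ∧ 1 = 1
g3 = g2 ⊕ g1 = 1 ⊕ 1 = 0
g4 = g3 ⊕ g1 = 0 ⊕ 1 = 1
g5 = C ⊕ g4 = 1 ⊕ 1 = 0
So g4 = 1 and g5 = 0.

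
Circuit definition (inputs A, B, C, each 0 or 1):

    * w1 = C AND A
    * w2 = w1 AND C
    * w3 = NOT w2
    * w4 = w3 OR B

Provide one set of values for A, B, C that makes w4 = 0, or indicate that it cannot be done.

Check with A=1, B=0, C=1:
w1 = C AND A = 1 AND 1 = 1
w2 = w1 AND C = 1 AND 1 = 1
w3 = NOT w2 = NOT 1 = 0
w4 = w3 OR B = 0 OR 0 = 0
So w4 = 0 as required.

A=1, B=0, C=1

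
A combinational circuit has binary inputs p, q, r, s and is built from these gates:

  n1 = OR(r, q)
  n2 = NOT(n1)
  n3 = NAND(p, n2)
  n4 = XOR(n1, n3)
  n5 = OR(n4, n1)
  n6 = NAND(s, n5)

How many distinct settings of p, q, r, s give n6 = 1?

9

n6 = NAND(s, n5) must be 1, so at least one of s, n5 is 0.
Enumerating the 16 input combinations, 9 give n6 = 1 and 7 give n6 = 0.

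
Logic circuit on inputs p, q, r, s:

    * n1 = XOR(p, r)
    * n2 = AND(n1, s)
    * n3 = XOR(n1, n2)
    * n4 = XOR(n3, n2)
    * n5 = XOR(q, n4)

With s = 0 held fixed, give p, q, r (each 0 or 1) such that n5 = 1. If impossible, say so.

p=0 q=1 r=0

Check with s = 0 and p=0, q=1, r=0:
n1 = XOR(p, r) = XOR(0, 0) = 0
n2 = AND(n1, s) = AND(0, 0) = 0
n3 = XOR(n1, n2) = XOR(0, 0) = 0
n4 = XOR(n3, n2) = XOR(0, 0) = 0
n5 = XOR(q, n4) = XOR(1, 0) = 1
So n5 = 1.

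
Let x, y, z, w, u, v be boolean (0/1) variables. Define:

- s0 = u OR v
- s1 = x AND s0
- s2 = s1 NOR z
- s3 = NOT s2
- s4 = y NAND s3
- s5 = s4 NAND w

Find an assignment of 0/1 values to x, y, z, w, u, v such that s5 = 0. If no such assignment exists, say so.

s5 = s4 NAND w must be 0, so both s4 = 1 and w = 1.
s4 = y NAND s3 must be 1, so at least one of y, s3 is 0.
Check with x=1, y=0, z=0, w=1, u=1, v=1:
s0 = u OR v = 1 OR 1 = 1
s1 = x AND s0 = 1 AND 1 = 1
s2 = s1 NOR z = 1 NOR 0 = 0
s3 = NOT s2 = NOT 0 = 1
s4 = y NAND s3 = 0 NAND 1 = 1
s5 = s4 NAND w = 1 NAND 1 = 0
So s5 = 0 as required.

x=1, y=0, z=0, w=1, u=1, v=1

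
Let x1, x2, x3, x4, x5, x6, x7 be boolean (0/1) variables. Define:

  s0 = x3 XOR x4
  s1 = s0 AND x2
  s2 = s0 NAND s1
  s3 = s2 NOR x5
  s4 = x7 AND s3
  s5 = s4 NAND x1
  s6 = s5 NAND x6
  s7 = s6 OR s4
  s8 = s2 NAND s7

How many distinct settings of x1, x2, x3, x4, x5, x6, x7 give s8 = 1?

80

s8 = s2 NAND s7 must be 1, so at least one of s2, s7 is 0.
Enumerating the 128 input combinations, 80 give s8 = 1 and 48 give s8 = 0.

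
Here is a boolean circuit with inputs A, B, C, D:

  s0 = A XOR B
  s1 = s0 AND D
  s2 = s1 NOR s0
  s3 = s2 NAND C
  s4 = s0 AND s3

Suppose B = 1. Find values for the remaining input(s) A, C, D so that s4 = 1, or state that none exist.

Check with B = 1 and A=0, C=1, D=1:
s0 = A XOR B = 0 XOR 1 = 1
s1 = s0 AND D = 1 AND 1 = 1
s2 = s1 NOR s0 = 1 NOR 1 = 0
s3 = s2 NAND C = 0 NAND 1 = 1
s4 = s0 AND s3 = 1 AND 1 = 1
So s4 = 1.

A=0, C=1, D=1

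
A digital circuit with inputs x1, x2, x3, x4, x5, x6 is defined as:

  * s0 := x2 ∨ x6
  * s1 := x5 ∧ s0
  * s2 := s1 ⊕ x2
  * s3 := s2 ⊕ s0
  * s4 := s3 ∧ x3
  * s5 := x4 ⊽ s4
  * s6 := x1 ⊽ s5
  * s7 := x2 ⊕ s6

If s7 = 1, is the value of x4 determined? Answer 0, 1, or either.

either

Both values of x4 occur among assignments with s7 = 1:
  x4=0: x1=0, x2=0, x3=1, x4=0, x5=0, x6=1
  x4=1: x1=0, x2=0, x3=0, x4=1, x5=0, x6=0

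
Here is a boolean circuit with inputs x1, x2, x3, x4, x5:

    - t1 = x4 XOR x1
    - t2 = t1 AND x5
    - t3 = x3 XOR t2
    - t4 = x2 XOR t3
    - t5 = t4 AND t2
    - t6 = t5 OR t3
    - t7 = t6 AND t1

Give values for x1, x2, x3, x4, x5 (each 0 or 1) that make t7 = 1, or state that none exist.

x1=0, x2=1, x3=1, x4=1, x5=0

t7 = t6 AND t1 must be 1, so both t6 = 1 and t1 = 1.
t6 = t5 OR t3 must be 1, so at least one of t5, t3 is 1.
t1 = x4 XOR x1 must be 1, so x4 and x1 differ.
Check with x1=0, x2=1, x3=1, x4=1, x5=0:
t1 = x4 XOR x1 = 1 XOR 0 = 1
t2 = t1 AND x5 = 1 AND 0 = 0
t3 = x3 XOR t2 = 1 XOR 0 = 1
t4 = x2 XOR t3 = 1 XOR 1 = 0
t5 = t4 AND t2 = 0 AND 0 = 0
t6 = t5 OR t3 = 0 OR 1 = 1
t7 = t6 AND t1 = 1 AND 1 = 1
So t7 = 1 as required.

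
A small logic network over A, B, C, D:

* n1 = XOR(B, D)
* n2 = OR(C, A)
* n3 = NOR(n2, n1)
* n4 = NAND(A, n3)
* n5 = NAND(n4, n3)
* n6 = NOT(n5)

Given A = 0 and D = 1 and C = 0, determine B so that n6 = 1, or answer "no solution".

B=1

n6 = NOT(n5) must be 1, so n5 = 0.
n5 = NAND(n4, n3) must be 0, so both n4 = 1 and n3 = 1.
Check with A = 0 and D = 1 and C = 0 and B=1:
n1 = XOR(B, D) = XOR(1, 1) = 0
n2 = OR(C, A) = OR(0, 0) = 0
n3 = NOR(n2, n1) = NOR(0, 0) = 1
n4 = NAND(A, n3) = NAND(0, 1) = 1
n5 = NAND(n4, n3) = NAND(1, 1) = 0
n6 = NOT(n5) = NOT 0 = 1
So n6 = 1.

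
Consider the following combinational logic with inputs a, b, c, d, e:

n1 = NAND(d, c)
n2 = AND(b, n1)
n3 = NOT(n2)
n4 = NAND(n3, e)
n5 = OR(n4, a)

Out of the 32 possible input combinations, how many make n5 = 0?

n5 = OR(n4, a) must be 0, so both n4 = 0 and a = 0.
n4 = NAND(n3, e) must be 0, so both n3 = 1 and e = 1.
n3 = NOT(n2) must be 1, so n2 = 0.
Satisfying assignments:
  a=0, b=0, c=0, d=0, e=1
  a=0, b=0, c=0, d=1, e=1
  a=0, b=0, c=1, d=0, e=1
  a=0, b=0, c=1, d=1, e=1
  a=0, b=1, c=1, d=1, e=1

5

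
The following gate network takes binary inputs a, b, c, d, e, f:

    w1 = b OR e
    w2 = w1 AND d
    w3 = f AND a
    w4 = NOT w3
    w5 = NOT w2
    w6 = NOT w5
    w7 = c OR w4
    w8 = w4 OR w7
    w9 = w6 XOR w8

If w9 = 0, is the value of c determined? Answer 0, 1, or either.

Both values of c occur among assignments with w9 = 0:
  c=0: a=0, b=0, c=0, d=1, e=1, f=0
  c=1: a=0, b=0, c=1, d=1, e=1, f=0

either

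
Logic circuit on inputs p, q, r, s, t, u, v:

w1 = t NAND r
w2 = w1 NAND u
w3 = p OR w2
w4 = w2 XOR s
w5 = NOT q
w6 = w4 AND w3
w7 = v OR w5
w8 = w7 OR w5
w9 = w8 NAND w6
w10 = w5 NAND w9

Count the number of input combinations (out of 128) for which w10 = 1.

w10 = w5 NAND w9 must be 1, so at least one of w5, w9 is 0.
Enumerating the 128 input combinations, 90 give w10 = 1 and 38 give w10 = 0.

90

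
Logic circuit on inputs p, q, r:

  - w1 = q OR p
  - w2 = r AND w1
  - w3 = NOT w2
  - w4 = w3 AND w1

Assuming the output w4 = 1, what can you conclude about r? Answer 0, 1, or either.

0

w4 = w3 AND w1 must be 1, so both w3 = 1 and w1 = 1.
w3 = NOT w2 must be 1, so w2 = 0.
w1 = q OR p must be 1, so at least one of q, p is 1.
Every assignment with w4 = 1 has r = 0; there are 3 such assignment(s).
  p=0, q=1, r=0
  p=1, q=0, r=0
  p=1, q=1, r=0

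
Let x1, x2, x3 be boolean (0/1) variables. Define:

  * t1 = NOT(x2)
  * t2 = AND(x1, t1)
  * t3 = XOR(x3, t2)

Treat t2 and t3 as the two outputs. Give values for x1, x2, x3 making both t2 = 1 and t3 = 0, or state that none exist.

x1=1, x2=0, x3=1

Check with x1=1, x2=0, x3=1:
t1 = NOT(x2) = NOT 0 = 1
t2 = AND(x1, t1) = AND(1, 1) = 1
t3 = XOR(x3, t2) = XOR(1, 1) = 0
So t2 = 1 and t3 = 0.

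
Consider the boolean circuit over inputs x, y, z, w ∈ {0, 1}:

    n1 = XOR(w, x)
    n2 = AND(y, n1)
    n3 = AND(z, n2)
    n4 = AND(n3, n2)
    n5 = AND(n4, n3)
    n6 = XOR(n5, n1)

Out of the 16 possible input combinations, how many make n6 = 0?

n6 = XOR(n5, n1) must be 0, so n5 and n1 are equal.
Enumerating the 16 input combinations, 10 give n6 = 0 and 6 give n6 = 1.

10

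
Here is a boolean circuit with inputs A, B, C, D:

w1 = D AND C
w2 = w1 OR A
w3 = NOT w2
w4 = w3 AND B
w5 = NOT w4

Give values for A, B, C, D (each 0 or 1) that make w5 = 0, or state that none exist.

A=0, B=1, C=0, D=1

Check with A=0, B=1, C=0, D=1:
w1 = D AND C = 1 AND 0 = 0
w2 = w1 OR A = 0 OR 0 = 0
w3 = NOT w2 = NOT 0 = 1
w4 = w3 AND B = 1 AND 1 = 1
w5 = NOT w4 = NOT 1 = 0
So w5 = 0 as required.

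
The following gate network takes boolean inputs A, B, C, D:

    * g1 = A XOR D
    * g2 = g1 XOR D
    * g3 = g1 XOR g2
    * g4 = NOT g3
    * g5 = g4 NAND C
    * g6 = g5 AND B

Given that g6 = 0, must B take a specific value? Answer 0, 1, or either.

Both values of B occur among assignments with g6 = 0:
  B=0: A=0, B=0, C=0, D=0
  B=1: A=0, B=1, C=1, D=0

either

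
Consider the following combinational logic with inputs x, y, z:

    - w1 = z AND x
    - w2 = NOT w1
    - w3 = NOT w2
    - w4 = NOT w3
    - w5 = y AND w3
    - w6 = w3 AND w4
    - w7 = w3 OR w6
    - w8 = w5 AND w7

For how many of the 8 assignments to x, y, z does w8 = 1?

1

w8 = w5 AND w7 must be 1, so both w5 = 1 and w7 = 1.
Satisfying assignments:
  x=1, y=1, z=1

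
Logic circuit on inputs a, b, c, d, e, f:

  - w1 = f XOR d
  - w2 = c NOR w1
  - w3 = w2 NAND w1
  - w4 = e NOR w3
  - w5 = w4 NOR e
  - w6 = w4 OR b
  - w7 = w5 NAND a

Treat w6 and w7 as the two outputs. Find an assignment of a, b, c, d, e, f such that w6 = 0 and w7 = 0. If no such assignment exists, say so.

a=1, b=0, c=1, d=0, e=0, f=1

Check with a=1, b=0, c=1, d=0, e=0, f=1:
w1 = f XOR d = 1 XOR 0 = 1
w2 = c NOR w1 = 1 NOR 1 = 0
w3 = w2 NAND w1 = 0 NAND 1 = 1
w4 = e NOR w3 = 0 NOR 1 = 0
w5 = w4 NOR e = 0 NOR 0 = 1
w6 = w4 OR b = 0 OR 0 = 0
w7 = w5 NAND a = 1 NAND 1 = 0
So w6 = 0 and w7 = 0.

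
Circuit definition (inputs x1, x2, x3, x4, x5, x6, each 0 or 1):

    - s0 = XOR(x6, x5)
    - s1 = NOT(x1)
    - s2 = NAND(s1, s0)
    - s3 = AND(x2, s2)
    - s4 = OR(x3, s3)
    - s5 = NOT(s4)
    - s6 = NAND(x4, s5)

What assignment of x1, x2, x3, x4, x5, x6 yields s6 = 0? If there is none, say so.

x1=0, x2=1, x3=0, x4=1, x5=1, x6=0

s6 = NAND(x4, s5) must be 0, so both x4 = 1 and s5 = 1.
s5 = NOT(s4) must be 1, so s4 = 0.
s4 = OR(x3, s3) must be 0, so both x3 = 0 and s3 = 0.
Check with x1=0, x2=1, x3=0, x4=1, x5=1, x6=0:
s0 = XOR(x6, x5) = XOR(0, 1) = 1
s1 = NOT(x1) = NOT 0 = 1
s2 = NAND(s1, s0) = NAND(1, 1) = 0
s3 = AND(x2, s2) = AND(1, 0) = 0
s4 = OR(x3, s3) = OR(0, 0) = 0
s5 = NOT(s4) = NOT 0 = 1
s6 = NAND(x4, s5) = NAND(1, 1) = 0
So s6 = 0 as required.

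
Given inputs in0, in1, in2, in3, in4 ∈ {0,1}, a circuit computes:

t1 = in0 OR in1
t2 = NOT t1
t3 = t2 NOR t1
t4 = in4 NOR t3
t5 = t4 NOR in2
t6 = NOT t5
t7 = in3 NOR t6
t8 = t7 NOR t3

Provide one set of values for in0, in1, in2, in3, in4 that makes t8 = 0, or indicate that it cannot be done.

Check with in0=1 in1=0 in2=0 in3=0 in4=1:
t1 = in0 OR in1 = 1 OR 0 = 1
t2 = NOT t1 = NOT 1 = 0
t3 = t2 NOR t1 = 0 NOR 1 = 0
t4 = in4 NOR t3 = 1 NOR 0 = 0
t5 = t4 NOR in2 = 0 NOR 0 = 1
t6 = NOT t5 = NOT 1 = 0
t7 = in3 NOR t6 = 0 NOR 0 = 1
t8 = t7 NOR t3 = 1 NOR 0 = 0
So t8 = 0 as required.

in0=1 in1=0 in2=0 in3=0 in4=1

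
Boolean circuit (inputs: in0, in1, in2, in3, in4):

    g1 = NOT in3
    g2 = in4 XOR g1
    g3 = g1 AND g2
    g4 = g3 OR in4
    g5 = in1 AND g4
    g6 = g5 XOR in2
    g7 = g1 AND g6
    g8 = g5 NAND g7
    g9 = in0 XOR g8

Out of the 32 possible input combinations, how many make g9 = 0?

g9 = in0 XOR g8 must be 0, so in0 and g8 are equal.
Enumerating the 32 input combinations, 16 give g9 = 0 and 16 give g9 = 1.

16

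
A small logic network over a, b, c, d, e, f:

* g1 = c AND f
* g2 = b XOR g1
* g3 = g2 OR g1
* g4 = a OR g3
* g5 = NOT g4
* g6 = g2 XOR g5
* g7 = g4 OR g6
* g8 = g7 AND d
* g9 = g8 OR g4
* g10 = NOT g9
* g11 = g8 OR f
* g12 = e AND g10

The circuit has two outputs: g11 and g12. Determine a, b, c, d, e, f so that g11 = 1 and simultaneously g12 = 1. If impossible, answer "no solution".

a=0, b=0, c=0, d=0, e=1, f=1

Check with a=0, b=0, c=0, d=0, e=1, f=1:
g1 = c AND f = 0 AND 1 = 0
g2 = b XOR g1 = 0 XOR 0 = 0
g3 = g2 OR g1 = 0 OR 0 = 0
g4 = a OR g3 = 0 OR 0 = 0
g5 = NOT g4 = NOT 0 = 1
g6 = g2 XOR g5 = 0 XOR 1 = 1
g7 = g4 OR g6 = 0 OR 1 = 1
g8 = g7 AND d = 1 AND 0 = 0
g9 = g8 OR g4 = 0 OR 0 = 0
g10 = NOT g9 = NOT 0 = 1
g11 = g8 OR f = 0 OR 1 = 1
g12 = e AND g10 = 1 AND 1 = 1
So g11 = 1 and g12 = 1.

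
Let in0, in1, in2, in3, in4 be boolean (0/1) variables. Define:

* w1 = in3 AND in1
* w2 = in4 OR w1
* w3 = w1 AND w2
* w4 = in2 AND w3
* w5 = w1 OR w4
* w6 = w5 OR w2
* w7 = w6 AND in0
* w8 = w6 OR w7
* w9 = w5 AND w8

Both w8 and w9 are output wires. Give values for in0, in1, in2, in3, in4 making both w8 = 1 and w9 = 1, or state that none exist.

Check with in0=1, in1=1, in2=1, in3=1, in4=0:
w1 = in3 AND in1 = 1 AND 1 = 1
w2 = in4 OR w1 = 0 OR 1 = 1
w3 = w1 AND w2 = 1 AND 1 = 1
w4 = in2 AND w3 = 1 AND 1 = 1
w5 = w1 OR w4 = 1 OR 1 = 1
w6 = w5 OR w2 = 1 OR 1 = 1
w7 = w6 AND in0 = 1 AND 1 = 1
w8 = w6 OR w7 = 1 OR 1 = 1
w9 = w5 AND w8 = 1 AND 1 = 1
So w8 = 1 and w9 = 1.

in0=1, in1=1, in2=1, in3=1, in4=0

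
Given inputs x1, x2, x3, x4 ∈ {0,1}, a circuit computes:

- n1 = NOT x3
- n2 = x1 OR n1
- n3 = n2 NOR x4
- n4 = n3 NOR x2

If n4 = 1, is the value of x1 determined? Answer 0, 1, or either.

either

Both values of x1 occur among assignments with n4 = 1:
  x1=0: x1=0, x2=0, x3=0, x4=0
  x1=1: x1=1, x2=0, x3=0, x4=0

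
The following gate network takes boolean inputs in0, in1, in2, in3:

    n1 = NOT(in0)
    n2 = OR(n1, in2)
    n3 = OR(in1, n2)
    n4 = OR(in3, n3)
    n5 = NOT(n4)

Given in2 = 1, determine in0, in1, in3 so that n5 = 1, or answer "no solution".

With in2 = 1 fixed, none of the 8 settings of in0, in1, in3 give n5 = 1.
For example, with in0=0, in1=1, in3=1:
n1 = NOT(in0) = NOT 0 = 1
n2 = OR(n1, in2) = OR(1, 1) = 1
n3 = OR(in1, n2) = OR(1, 1) = 1
n4 = OR(in3, n3) = OR(1, 1) = 1
n5 = NOT(n4) = NOT 1 = 0
giving n5 = 0 ≠ 1.

no solution exists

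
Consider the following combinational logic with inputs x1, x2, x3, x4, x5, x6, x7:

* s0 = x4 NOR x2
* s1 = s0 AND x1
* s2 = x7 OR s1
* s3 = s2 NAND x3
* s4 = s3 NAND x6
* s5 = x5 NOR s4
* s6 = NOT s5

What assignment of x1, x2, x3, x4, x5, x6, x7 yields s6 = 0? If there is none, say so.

x1=0, x2=0, x3=0, x4=1, x5=0, x6=1, x7=0

s6 = NOT s5 must be 0, so s5 = 1.
s5 = x5 NOR s4 must be 1, so both x5 = 0 and s4 = 0.
s4 = s3 NAND x6 must be 0, so both s3 = 1 and x6 = 1.
Check with x1=0, x2=0, x3=0, x4=1, x5=0, x6=1, x7=0:
s0 = x4 NOR x2 = 1 NOR 0 = 0
s1 = s0 AND x1 = 0 AND 0 = 0
s2 = x7 OR s1 = 0 OR 0 = 0
s3 = s2 NAND x3 = 0 NAND 0 = 1
s4 = s3 NAND x6 = 1 NAND 1 = 0
s5 = x5 NOR s4 = 0 NOR 0 = 1
s6 = NOT s5 = NOT 1 = 0
So s6 = 0 as required.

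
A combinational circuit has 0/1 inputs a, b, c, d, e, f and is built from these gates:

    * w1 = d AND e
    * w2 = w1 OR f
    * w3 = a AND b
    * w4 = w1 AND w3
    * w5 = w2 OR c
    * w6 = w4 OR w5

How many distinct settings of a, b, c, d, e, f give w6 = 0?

12

w6 = w4 OR w5 must be 0, so both w4 = 0 and w5 = 0.
w4 = w1 AND w3 must be 0, so at least one of w1, w3 is 0.
Enumerating the 64 input combinations, 12 give w6 = 0 and 52 give w6 = 1.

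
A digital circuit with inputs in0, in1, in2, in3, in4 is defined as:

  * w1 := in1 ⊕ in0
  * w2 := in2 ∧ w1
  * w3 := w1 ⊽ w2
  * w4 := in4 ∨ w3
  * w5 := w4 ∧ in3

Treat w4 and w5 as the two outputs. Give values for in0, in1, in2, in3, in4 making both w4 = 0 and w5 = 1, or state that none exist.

Across all 32 input combinations, none give both w4 = 0 and w5 = 1.

no solution exists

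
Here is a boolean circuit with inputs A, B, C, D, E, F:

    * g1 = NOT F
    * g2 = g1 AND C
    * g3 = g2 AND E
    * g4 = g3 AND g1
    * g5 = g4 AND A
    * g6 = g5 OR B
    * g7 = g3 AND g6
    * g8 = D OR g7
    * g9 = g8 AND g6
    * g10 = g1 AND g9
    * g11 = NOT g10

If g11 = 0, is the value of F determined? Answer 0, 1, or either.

0

g11 = NOT g10 must be 0, so g10 = 1.
g10 = g1 AND g9 must be 1, so both g1 = 1 and g9 = 1.
Every assignment with g11 = 0 has F = 0; there are 12 such assignment(s).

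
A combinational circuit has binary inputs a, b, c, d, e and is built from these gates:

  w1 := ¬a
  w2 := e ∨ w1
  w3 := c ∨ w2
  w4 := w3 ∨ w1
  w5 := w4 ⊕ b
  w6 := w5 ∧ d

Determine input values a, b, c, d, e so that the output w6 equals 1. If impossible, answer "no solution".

w6 = w5 ∧ d must be 1, so both w5 = 1 and d = 1.
w5 = w4 ⊕ b must be 1, so w4 and b differ.
Check with a=0 b=0 c=1 d=1 e=0:
w1 = ¬a = ¬0 = 1
w2 = e ∨ w1 = 0 ∨ 1 = 1
w3 = c ∨ w2 = 1 ∨ 1 = 1
w4 = w3 ∨ w1 = 1 ∨ 1 = 1
w5 = w4 ⊕ b = 1 ⊕ 0 = 1
w6 = w5 ∧ d = 1 ∧ 1 = 1
So w6 = 1 as required.

a=0 b=0 c=1 d=1 e=0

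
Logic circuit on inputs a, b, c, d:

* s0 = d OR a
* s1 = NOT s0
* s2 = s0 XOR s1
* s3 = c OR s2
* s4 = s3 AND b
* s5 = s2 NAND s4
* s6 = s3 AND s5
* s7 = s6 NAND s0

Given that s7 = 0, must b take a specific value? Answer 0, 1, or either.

0

s7 = s6 NAND s0 must be 0, so both s6 = 1 and s0 = 1.
s6 = s3 AND s5 must be 1, so both s3 = 1 and s5 = 1.
s0 = d OR a must be 1, so at least one of d, a is 1.
Every assignment with s7 = 0 has b = 0; there are 6 such assignment(s).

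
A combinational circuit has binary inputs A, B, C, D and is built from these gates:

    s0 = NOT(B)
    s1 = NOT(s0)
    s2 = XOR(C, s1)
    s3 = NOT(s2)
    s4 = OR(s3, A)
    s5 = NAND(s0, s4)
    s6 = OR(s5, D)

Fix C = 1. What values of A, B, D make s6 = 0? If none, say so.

Check with C = 1 and A=1, B=0, D=0:
s0 = NOT(B) = NOT 0 = 1
s1 = NOT(s0) = NOT 1 = 0
s2 = XOR(C, s1) = XOR(1, 0) = 1
s3 = NOT(s2) = NOT 1 = 0
s4 = OR(s3, A) = OR(0, 1) = 1
s5 = NAND(s0, s4) = NAND(1, 1) = 0
s6 = OR(s5, D) = OR(0, 0) = 0
So s6 = 0.

A=1, B=0, D=0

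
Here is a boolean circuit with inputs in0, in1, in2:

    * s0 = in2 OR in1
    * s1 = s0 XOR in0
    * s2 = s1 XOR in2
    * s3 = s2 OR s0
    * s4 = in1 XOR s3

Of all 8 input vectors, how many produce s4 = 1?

3

s4 = in1 XOR s3 must be 1, so in1 and s3 differ.
Satisfying assignments:
  in0=0, in1=0, in2=1
  in0=1, in1=0, in2=0
  in0=1, in1=0, in2=1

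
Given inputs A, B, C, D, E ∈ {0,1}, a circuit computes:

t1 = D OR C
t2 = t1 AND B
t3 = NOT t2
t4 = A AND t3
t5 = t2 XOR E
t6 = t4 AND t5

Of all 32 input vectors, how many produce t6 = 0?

t6 = t4 AND t5 must be 0, so at least one of t4, t5 is 0.
Enumerating the 32 input combinations, 27 give t6 = 0 and 5 give t6 = 1.

27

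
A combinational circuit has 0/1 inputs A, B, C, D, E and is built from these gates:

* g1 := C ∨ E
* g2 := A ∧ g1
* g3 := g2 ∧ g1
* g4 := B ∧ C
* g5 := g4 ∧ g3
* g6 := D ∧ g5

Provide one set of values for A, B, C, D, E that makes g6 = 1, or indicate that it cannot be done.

A=1, B=1, C=1, D=1, E=0

g6 = D ∧ g5 must be 1, so both D = 1 and g5 = 1.
g5 = g4 ∧ g3 must be 1, so both g4 = 1 and g3 = 1.
g4 = B ∧ C must be 1, so both B = 1 and C = 1.
Check with A=1, B=1, C=1, D=1, E=0:
g1 = C ∨ E = 1 ∨ 0 = 1
g2 = A ∧ g1 = 1 ∧ 1 = 1
g3 = g2 ∧ g1 = 1 ∧ 1 = 1
g4 = B ∧ C = 1 ∧ 1 = 1
g5 = g4 ∧ g3 = 1 ∧ 1 = 1
g6 = D ∧ g5 = 1 ∧ 1 = 1
So g6 = 1 as required.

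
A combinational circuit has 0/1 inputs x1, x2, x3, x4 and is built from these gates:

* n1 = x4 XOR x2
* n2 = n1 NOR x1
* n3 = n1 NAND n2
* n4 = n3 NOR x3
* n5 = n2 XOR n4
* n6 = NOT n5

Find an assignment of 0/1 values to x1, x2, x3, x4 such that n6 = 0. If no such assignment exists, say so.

x1=0, x2=1, x3=0, x4=1

Check with x1=0, x2=1, x3=0, x4=1:
n1 = x4 XOR x2 = 1 XOR 1 = 0
n2 = n1 NOR x1 = 0 NOR 0 = 1
n3 = n1 NAND n2 = 0 NAND 1 = 1
n4 = n3 NOR x3 = 1 NOR 0 = 0
n5 = n2 XOR n4 = 1 XOR 0 = 1
n6 = NOT n5 = NOT 1 = 0
So n6 = 0 as required.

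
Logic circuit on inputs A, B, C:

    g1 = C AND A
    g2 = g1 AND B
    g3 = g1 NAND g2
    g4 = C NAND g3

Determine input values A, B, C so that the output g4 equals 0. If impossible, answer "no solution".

g4 = C NAND g3 must be 0, so both C = 1 and g3 = 1.
Check with A=1, B=0, C=1:
g1 = C AND A = 1 AND 1 = 1
g2 = g1 AND B = 1 AND 0 = 0
g3 = g1 NAND g2 = 1 NAND 0 = 1
g4 = C NAND g3 = 1 NAND 1 = 0
So g4 = 0 as required.

A=1, B=0, C=1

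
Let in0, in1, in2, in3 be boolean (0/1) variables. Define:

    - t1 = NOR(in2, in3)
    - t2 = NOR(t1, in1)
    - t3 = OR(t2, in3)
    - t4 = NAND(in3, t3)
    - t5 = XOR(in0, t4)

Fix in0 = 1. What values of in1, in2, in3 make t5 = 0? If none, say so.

in1=0, in2=0, in3=0

t5 = XOR(in0, t4) must be 0, so in0 and t4 are equal.
Check with in0 = 1 and in1=0, in2=0, in3=0:
t1 = NOR(in2, in3) = NOR(0, 0) = 1
t2 = NOR(t1, in1) = NOR(1, 0) = 0
t3 = OR(t2, in3) = OR(0, 0) = 0
t4 = NAND(in3, t3) = NAND(0, 0) = 1
t5 = XOR(in0, t4) = XOR(1, 1) = 0
So t5 = 0.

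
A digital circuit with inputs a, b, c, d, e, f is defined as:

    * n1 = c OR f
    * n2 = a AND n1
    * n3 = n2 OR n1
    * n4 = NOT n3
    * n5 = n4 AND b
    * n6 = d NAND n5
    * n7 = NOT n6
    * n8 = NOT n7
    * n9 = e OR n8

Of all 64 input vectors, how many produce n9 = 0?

n9 = e OR n8 must be 0, so both e = 0 and n8 = 0.
n8 = NOT n7 must be 0, so n7 = 1.
Satisfying assignments:
  a=0, b=1, c=0, d=1, e=0, f=0
  a=1, b=1, c=0, d=1, e=0, f=0

2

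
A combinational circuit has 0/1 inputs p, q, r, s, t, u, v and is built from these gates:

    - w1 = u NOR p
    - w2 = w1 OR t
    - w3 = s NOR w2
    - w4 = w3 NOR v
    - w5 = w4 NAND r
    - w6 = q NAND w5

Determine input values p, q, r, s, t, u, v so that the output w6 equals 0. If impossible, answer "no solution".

p=0 q=1 r=0 s=1 t=1 u=0 v=0

w6 = q NAND w5 must be 0, so both q = 1 and w5 = 1.
w5 = w4 NAND r must be 1, so at least one of w4, r is 0.
Check with p=0 q=1 r=0 s=1 t=1 u=0 v=0:
w1 = u NOR p = 0 NOR 0 = 1
w2 = w1 OR t = 1 OR 1 = 1
w3 = s NOR w2 = 1 NOR 1 = 0
w4 = w3 NOR v = 0 NOR 0 = 1
w5 = w4 NAND r = 1 NAND 0 = 1
w6 = q NAND w5 = 1 NAND 1 = 0
So w6 = 0 as required.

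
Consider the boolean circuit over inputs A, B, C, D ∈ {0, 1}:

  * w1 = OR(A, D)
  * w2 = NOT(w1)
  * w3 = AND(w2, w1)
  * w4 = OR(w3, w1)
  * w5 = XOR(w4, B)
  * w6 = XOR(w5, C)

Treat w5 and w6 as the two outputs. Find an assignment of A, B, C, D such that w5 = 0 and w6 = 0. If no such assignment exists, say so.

A=1, B=1, C=0, D=0

Check with A=1, B=1, C=0, D=0:
w1 = OR(A, D) = OR(1, 0) = 1
w2 = NOT(w1) = NOT 1 = 0
w3 = AND(w2, w1) = AND(0, 1) = 0
w4 = OR(w3, w1) = OR(0, 1) = 1
w5 = XOR(w4, B) = XOR(1, 1) = 0
w6 = XOR(w5, C) = XOR(0, 0) = 0
So w5 = 0 and w6 = 0.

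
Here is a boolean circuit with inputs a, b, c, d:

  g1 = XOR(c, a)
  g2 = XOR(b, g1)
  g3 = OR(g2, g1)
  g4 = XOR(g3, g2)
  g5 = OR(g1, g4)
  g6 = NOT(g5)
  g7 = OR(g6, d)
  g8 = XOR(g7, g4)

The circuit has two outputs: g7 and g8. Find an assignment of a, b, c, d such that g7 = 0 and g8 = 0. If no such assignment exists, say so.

Check with a=0 b=0 c=1 d=0:
g1 = XOR(c, a) = XOR(1, 0) = 1
g2 = XOR(b, g1) = XOR(0, 1) = 1
g3 = OR(g2, g1) = OR(1, 1) = 1
g4 = XOR(g3, g2) = XOR(1, 1) = 0
g5 = OR(g1, g4) = OR(1, 0) = 1
g6 = NOT(g5) = NOT 1 = 0
g7 = OR(g6, d) = OR(0, 0) = 0
g8 = XOR(g7, g4) = XOR(0, 0) = 0
So g7 = 0 and g8 = 0.

a=0 b=0 c=1 d=0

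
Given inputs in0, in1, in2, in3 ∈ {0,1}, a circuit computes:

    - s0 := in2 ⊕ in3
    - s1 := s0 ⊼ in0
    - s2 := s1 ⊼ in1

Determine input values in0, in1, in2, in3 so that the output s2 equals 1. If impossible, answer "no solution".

in0=1 in1=0 in2=0 in3=1

s2 = s1 ⊼ in1 must be 1, so at least one of s1, in1 is 0.
Check with in0=1 in1=0 in2=0 in3=1:
s0 = in2 ⊕ in3 = 0 ⊕ 1 = 1
s1 = s0 ⊼ in0 = 1 ⊼ 1 = 0
s2 = s1 ⊼ in1 = 0 ⊼ 0 = 1
So s2 = 1 as required.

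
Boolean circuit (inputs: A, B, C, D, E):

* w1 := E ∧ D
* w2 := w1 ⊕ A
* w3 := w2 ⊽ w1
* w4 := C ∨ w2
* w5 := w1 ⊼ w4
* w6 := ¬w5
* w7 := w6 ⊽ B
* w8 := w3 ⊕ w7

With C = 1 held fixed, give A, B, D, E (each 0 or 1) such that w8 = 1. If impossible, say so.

A=0 B=1 D=0 E=1

Check with C = 1 and A=0, B=1, D=0, E=1:
w1 = E ∧ D = 1 ∧ 0 = 0
w2 = w1 ⊕ A = 0 ⊕ 0 = 0
w3 = w2 ⊽ w1 = 0 ⊽ 0 = 1
w4 = C ∨ w2 = 1 ∨ 0 = 1
w5 = w1 ⊼ w4 = 0 ⊼ 1 = 1
w6 = ¬w5 = ¬1 = 0
w7 = w6 ⊽ B = 0 ⊽ 1 = 0
w8 = w3 ⊕ w7 = 1 ⊕ 0 = 1
So w8 = 1.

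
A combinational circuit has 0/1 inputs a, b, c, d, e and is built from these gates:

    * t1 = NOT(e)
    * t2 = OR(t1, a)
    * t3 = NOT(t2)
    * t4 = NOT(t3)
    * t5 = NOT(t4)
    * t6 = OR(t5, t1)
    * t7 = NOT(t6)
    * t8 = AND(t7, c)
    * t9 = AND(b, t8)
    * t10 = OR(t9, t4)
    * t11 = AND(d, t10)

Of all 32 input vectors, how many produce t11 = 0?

t11 = AND(d, t10) must be 0, so at least one of d, t10 is 0.
Enumerating the 32 input combinations, 20 give t11 = 0 and 12 give t11 = 1.

20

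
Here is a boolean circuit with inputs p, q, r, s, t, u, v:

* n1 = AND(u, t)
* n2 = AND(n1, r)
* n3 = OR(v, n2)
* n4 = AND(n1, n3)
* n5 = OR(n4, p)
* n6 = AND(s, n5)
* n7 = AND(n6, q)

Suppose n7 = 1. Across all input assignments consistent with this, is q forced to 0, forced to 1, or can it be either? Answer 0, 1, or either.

n7 = AND(n6, q) must be 1, so both n6 = 1 and q = 1.
Every assignment with n7 = 1 has q = 1; there are 19 such assignment(s).

1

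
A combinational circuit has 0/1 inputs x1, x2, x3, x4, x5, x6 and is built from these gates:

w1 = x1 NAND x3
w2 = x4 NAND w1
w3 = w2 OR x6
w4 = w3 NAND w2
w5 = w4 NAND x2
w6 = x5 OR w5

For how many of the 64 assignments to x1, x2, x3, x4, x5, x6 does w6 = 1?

58

w6 = x5 OR w5 must be 1, so at least one of x5, w5 is 1.
Enumerating the 64 input combinations, 58 give w6 = 1 and 6 give w6 = 0.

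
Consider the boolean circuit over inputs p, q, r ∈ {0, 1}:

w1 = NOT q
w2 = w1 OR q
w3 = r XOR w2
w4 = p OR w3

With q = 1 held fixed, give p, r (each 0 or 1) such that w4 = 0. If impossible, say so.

p=0, r=1

w4 = p OR w3 must be 0, so both p = 0 and w3 = 0.
Check with q = 1 and p=0, r=1:
w1 = NOT q = NOT 1 = 0
w2 = w1 OR q = 0 OR 1 = 1
w3 = r XOR w2 = 1 XOR 1 = 0
w4 = p OR w3 = 0 OR 0 = 0
So w4 = 0.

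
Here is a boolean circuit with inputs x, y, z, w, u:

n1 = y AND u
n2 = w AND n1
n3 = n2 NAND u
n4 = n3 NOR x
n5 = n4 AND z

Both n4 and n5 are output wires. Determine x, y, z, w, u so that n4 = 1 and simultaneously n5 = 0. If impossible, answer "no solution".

Check with x=0 y=1 z=0 w=1 u=1:
n1 = y AND u = 1 AND 1 = 1
n2 = w AND n1 = 1 AND 1 = 1
n3 = n2 NAND u = 1 NAND 1 = 0
n4 = n3 NOR x = 0 NOR 0 = 1
n5 = n4 AND z = 1 AND 0 = 0
So n4 = 1 and n5 = 0.

x=0 y=1 z=0 w=1 u=1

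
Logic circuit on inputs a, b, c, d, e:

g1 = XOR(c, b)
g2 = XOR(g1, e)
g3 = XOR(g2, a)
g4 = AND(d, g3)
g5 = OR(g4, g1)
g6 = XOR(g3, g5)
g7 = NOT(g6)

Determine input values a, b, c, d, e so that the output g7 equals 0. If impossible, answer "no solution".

a=0, b=0, c=1, d=0, e=1

g7 = NOT(g6) must be 0, so g6 = 1.
g6 = XOR(g3, g5) must be 1, so g3 and g5 differ.
Check with a=0, b=0, c=1, d=0, e=1:
g1 = XOR(c, b) = XOR(1, 0) = 1
g2 = XOR(g1, e) = XOR(1, 1) = 0
g3 = XOR(g2, a) = XOR(0, 0) = 0
g4 = AND(d, g3) = AND(0, 0) = 0
g5 = OR(g4, g1) = OR(0, 1) = 1
g6 = XOR(g3, g5) = XOR(0, 1) = 1
g7 = NOT(g6) = NOT 1 = 0
So g7 = 0 as required.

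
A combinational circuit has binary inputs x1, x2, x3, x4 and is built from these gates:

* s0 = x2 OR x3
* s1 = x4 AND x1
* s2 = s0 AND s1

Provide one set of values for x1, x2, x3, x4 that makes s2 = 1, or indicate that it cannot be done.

x1=1, x2=0, x3=1, x4=1

s2 = s0 AND s1 must be 1, so both s0 = 1 and s1 = 1.
s0 = x2 OR x3 must be 1, so at least one of x2, x3 is 1.
s1 = x4 AND x1 must be 1, so both x4 = 1 and x1 = 1.
Check with x1=1, x2=0, x3=1, x4=1:
s0 = x2 OR x3 = 0 OR 1 = 1
s1 = x4 AND x1 = 1 AND 1 = 1
s2 = s0 AND s1 = 1 AND 1 = 1
So s2 = 1 as required.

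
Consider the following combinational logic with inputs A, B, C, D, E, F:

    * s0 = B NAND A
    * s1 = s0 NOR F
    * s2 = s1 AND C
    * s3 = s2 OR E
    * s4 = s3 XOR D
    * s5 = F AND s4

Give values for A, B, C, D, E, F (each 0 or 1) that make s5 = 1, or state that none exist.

A=1 B=1 C=1 D=1 E=0 F=1

Check with A=1 B=1 C=1 D=1 E=0 F=1:
s0 = B NAND A = 1 NAND 1 = 0
s1 = s0 NOR F = 0 NOR 1 = 0
s2 = s1 AND C = 0 AND 1 = 0
s3 = s2 OR E = 0 OR 0 = 0
s4 = s3 XOR D = 0 XOR 1 = 1
s5 = F AND s4 = 1 AND 1 = 1
So s5 = 1 as required.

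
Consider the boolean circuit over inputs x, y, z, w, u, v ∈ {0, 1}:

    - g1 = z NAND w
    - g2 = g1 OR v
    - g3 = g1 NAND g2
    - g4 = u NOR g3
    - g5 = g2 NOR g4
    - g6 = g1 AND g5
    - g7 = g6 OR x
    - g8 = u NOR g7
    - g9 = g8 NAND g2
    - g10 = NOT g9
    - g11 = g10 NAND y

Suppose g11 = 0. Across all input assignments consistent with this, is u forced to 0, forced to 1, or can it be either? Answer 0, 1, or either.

0

g11 = g10 NAND y must be 0, so both g10 = 1 and y = 1.
g10 = NOT g9 must be 1, so g9 = 0.
Every assignment with g11 = 0 has u = 0; there are 7 such assignment(s).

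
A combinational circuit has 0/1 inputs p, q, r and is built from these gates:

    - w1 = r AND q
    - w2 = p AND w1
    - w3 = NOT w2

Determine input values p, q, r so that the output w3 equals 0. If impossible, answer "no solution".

w3 = NOT w2 must be 0, so w2 = 1.
Check with p=1 q=1 r=1:
w1 = r AND q = 1 AND 1 = 1
w2 = p AND w1 = 1 AND 1 = 1
w3 = NOT w2 = NOT 1 = 0
So w3 = 0 as required.

p=1 q=1 r=1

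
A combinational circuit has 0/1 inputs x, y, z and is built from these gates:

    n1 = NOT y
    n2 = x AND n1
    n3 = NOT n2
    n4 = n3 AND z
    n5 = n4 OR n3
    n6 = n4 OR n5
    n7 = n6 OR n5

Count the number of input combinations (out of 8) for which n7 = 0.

2

n7 = n6 OR n5 must be 0, so both n6 = 0 and n5 = 0.
Satisfying assignments:
  x=1, y=0, z=0
  x=1, y=0, z=1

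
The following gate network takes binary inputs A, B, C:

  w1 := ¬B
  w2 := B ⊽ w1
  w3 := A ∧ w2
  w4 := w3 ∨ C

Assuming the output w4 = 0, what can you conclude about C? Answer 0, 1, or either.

w4 = w3 ∨ C must be 0, so both w3 = 0 and C = 0.
Every assignment with w4 = 0 has C = 0; there are 4 such assignment(s).
  A=0, B=0, C=0
  A=0, B=1, C=0
  A=1, B=0, C=0
  A=1, B=1, C=0

0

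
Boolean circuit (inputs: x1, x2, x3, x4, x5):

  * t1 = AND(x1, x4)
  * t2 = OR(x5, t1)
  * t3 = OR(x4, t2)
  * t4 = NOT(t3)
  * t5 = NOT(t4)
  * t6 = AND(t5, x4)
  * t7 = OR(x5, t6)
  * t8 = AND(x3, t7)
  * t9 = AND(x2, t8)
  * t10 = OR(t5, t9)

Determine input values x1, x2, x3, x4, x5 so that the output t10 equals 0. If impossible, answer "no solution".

t10 = OR(t5, t9) must be 0, so both t5 = 0 and t9 = 0.
Check with x1=0, x2=0, x3=1, x4=0, x5=0:
t1 = AND(x1, x4) = AND(0, 0) = 0
t2 = OR(x5, t1) = OR(0, 0) = 0
t3 = OR(x4, t2) = OR(0, 0) = 0
t4 = NOT(t3) = NOT 0 = 1
t5 = NOT(t4) = NOT 1 = 0
t6 = AND(t5, x4) = AND(0, 0) = 0
t7 = OR(x5, t6) = OR(0, 0) = 0
t8 = AND(x3, t7) = AND(1, 0) = 0
t9 = AND(x2, t8) = AND(0, 0) = 0
t10 = OR(t5, t9) = OR(0, 0) = 0
So t10 = 0 as required.

x1=0, x2=0, x3=1, x4=0, x5=0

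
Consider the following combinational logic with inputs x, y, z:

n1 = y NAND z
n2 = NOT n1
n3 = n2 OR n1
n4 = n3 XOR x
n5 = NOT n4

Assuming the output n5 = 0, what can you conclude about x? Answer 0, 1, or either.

0

n5 = NOT n4 must be 0, so n4 = 1.
Every assignment with n5 = 0 has x = 0; there are 4 such assignment(s).
  x=0, y=0, z=0
  x=0, y=0, z=1
  x=0, y=1, z=0
  x=0, y=1, z=1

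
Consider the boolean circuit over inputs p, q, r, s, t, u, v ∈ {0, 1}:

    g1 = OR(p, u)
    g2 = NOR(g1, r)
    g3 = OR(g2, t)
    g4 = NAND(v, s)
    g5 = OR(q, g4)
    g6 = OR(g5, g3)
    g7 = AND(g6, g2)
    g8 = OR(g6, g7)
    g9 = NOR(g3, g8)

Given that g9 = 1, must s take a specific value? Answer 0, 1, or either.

1

g9 = NOR(g3, g8) must be 1, so both g3 = 0 and g8 = 0.
g3 = OR(g2, t) must be 0, so both g2 = 0 and t = 0.
Every assignment with g9 = 1 has s = 1; there are 7 such assignment(s).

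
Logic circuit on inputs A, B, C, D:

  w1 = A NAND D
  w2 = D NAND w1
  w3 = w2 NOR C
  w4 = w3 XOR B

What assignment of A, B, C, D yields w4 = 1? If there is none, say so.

A=1 B=1 C=1 D=0

w4 = w3 XOR B must be 1, so w3 and B differ.
Check with A=1 B=1 C=1 D=0:
w1 = A NAND D = 1 NAND 0 = 1
w2 = D NAND w1 = 0 NAND 1 = 1
w3 = w2 NOR C = 1 NOR 1 = 0
w4 = w3 XOR B = 0 XOR 1 = 1
So w4 = 1 as required.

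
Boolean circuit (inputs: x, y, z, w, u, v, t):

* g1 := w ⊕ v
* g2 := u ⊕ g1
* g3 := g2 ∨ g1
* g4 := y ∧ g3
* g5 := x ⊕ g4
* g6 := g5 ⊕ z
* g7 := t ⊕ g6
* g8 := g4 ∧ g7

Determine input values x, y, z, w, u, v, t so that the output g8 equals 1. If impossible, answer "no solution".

g8 = g4 ∧ g7 must be 1, so both g4 = 1 and g7 = 1.
g4 = y ∧ g3 must be 1, so both y = 1 and g3 = 1.
g7 = t ⊕ g6 must be 1, so t and g6 differ.
Check with x=0, y=1, z=0, w=1, u=1, v=1, t=0:
g1 = w ⊕ v = 1 ⊕ 1 = 0
g2 = u ⊕ g1 = 1 ⊕ 0 = 1
g3 = g2 ∨ g1 = 1 ∨ 0 = 1
g4 = y ∧ g3 = 1 ∧ 1 = 1
g5 = x ⊕ g4 = 0 ⊕ 1 = 1
g6 = g5 ⊕ z = 1 ⊕ 0 = 1
g7 = t ⊕ g6 = 0 ⊕ 1 = 1
g8 = g4 ∧ g7 = 1 ∧ 1 = 1
So g8 = 1 as required.

x=0, y=1, z=0, w=1, u=1, v=1, t=0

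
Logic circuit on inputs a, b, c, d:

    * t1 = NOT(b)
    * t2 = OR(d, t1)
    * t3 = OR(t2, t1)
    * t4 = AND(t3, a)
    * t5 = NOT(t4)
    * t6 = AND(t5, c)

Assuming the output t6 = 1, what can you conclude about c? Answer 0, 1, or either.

t6 = AND(t5, c) must be 1, so both t5 = 1 and c = 1.
Every assignment with t6 = 1 has c = 1; there are 5 such assignment(s).

1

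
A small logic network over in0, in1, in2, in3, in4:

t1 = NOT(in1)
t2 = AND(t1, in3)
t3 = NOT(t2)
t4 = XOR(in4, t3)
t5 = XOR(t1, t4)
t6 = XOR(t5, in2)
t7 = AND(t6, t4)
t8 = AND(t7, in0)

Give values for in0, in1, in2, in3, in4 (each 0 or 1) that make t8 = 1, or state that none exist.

in0=1 in1=1 in2=0 in3=0 in4=0

Check with in0=1 in1=1 in2=0 in3=0 in4=0:
t1 = NOT(in1) = NOT 1 = 0
t2 = AND(t1, in3) = AND(0, 0) = 0
t3 = NOT(t2) = NOT 0 = 1
t4 = XOR(in4, t3) = XOR(0, 1) = 1
t5 = XOR(t1, t4) = XOR(0, 1) = 1
t6 = XOR(t5, in2) = XOR(1, 0) = 1
t7 = AND(t6, t4) = AND(1, 1) = 1
t8 = AND(t7, in0) = AND(1, 1) = 1
So t8 = 1 as required.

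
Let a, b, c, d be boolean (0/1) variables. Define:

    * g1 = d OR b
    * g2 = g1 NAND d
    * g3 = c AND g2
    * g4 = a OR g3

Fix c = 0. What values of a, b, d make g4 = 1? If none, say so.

Check with c = 0 and a=1, b=0, d=0:
g1 = d OR b = 0 OR 0 = 0
g2 = g1 NAND d = 0 NAND 0 = 1
g3 = c AND g2 = 0 AND 1 = 0
g4 = a OR g3 = 1 OR 0 = 1
So g4 = 1.

a=1, b=0, d=0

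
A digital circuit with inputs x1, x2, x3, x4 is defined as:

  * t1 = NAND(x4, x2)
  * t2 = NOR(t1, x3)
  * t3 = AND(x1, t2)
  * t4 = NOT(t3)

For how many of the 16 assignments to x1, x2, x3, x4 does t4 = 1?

t4 = NOT(t3) must be 1, so t3 = 0.
t3 = AND(x1, t2) must be 0, so at least one of x1, t2 is 0.
Enumerating the 16 input combinations, 15 give t4 = 1 and 1 give t4 = 0.

15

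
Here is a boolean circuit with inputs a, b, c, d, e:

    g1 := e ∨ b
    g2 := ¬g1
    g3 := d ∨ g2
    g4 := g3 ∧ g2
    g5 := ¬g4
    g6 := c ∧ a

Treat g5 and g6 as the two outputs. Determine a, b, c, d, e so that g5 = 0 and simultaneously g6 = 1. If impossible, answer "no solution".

Check with a=1, b=0, c=1, d=1, e=0:
g1 = e ∨ b = 0 ∨ 0 = 0
g2 = ¬g1 = ¬0 = 1
g3 = d ∨ g2 = 1 ∨ 1 = 1
g4 = g3 ∧ g2 = 1 ∧ 1 = 1
g5 = ¬g4 = ¬1 = 0
g6 = c ∧ a = 1 ∧ 1 = 1
So g5 = 0 and g6 = 1.

a=1, b=0, c=1, d=1, e=0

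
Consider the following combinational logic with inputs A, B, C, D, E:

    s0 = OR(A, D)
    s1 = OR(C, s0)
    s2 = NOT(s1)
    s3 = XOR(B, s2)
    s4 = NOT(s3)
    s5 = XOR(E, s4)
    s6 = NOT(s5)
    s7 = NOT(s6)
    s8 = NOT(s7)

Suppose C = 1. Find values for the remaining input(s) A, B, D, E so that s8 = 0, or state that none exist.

A=1 B=1 D=1 E=1

s8 = NOT(s7) must be 0, so s7 = 1.
Check with C = 1 and A=1, B=1, D=1, E=1:
s0 = OR(A, D) = OR(1, 1) = 1
s1 = OR(C, s0) = OR(1, 1) = 1
s2 = NOT(s1) = NOT 1 = 0
s3 = XOR(B, s2) = XOR(1, 0) = 1
s4 = NOT(s3) = NOT 1 = 0
s5 = XOR(E, s4) = XOR(1, 0) = 1
s6 = NOT(s5) = NOT 1 = 0
s7 = NOT(s6) = NOT 0 = 1
s8 = NOT(s7) = NOT 1 = 0
So s8 = 0.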